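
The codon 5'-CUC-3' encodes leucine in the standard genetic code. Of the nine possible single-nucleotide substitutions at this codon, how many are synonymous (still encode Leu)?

3

Position 1: none → 0 synonymous.
Position 2: none → 0 synonymous.
Position 3: CUU, CUA, CUG → 3 synonymous.
Total: 0 + 0 + 3 = 3.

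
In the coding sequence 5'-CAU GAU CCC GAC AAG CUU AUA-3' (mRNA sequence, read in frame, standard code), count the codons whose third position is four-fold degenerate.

Codon 1 CAU (His): third position 2-fold.
Codon 2 GAU (Asp): third position 2-fold.
Codon 3 CCC (Pro): third position 4-fold.
Codon 4 GAC (Asp): third position 2-fold.
Codon 5 AAG (Lys): third position 2-fold.
Codon 6 CUU (Leu): third position 4-fold.
Codon 7 AUA (Ile): third position 3-fold.
Four-fold degenerate third positions: 2.

2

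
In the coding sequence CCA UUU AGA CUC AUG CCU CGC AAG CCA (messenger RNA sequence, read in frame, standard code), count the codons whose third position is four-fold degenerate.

Codon 1 CCA (Pro): third position 4-fold.
Codon 2 UUU (Phe): third position 2-fold.
Codon 3 AGA (Arg): third position 2-fold.
Codon 4 CUC (Leu): third position 4-fold.
Codon 5 AUG (Met): third position 1-fold.
Codon 6 CCU (Pro): third position 4-fold.
Codon 7 CGC (Arg): third position 4-fold.
Codon 8 AAG (Lys): third position 2-fold.
Codon 9 CCA (Pro): third position 4-fold.
Four-fold degenerate third positions: 5.

5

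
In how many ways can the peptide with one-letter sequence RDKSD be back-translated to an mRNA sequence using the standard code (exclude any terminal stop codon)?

288

Arg: 6 codons.
Asp: 2 codons.
Lys: 2 codons.
Ser: 6 codons.
Asp: 2 codons.
6 × 2 × 2 × 6 × 2 = 288.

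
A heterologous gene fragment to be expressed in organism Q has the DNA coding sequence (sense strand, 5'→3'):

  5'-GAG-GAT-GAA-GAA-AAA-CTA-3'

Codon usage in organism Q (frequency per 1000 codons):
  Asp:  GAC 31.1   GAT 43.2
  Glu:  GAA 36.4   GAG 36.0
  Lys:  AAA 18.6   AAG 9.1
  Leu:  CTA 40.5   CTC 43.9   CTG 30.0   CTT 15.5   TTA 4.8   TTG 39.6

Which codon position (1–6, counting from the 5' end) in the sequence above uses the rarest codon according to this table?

5

Codon 1 GAG (Glu): 36.0 per 1000.
Codon 2 GAT (Asp): 43.2 per 1000.
Codon 3 GAA (Glu): 36.4 per 1000.
Codon 4 GAA (Glu): 36.4 per 1000.
Codon 5 AAA (Lys): 18.6 per 1000.
Codon 6 CTA (Leu): 40.5 per 1000.
Lowest frequency is 18.6 at codon 5.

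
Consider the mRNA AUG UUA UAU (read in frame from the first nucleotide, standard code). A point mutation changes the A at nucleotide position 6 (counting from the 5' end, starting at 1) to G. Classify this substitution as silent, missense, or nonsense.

Position 6 falls in codon 2: UUA → Leu.
After the substitution the codon is UUG → Leu.
Both encode Leu, so the change is synonymous.

silent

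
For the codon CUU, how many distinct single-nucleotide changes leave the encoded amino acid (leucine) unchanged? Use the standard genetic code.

Position 1: none → 0 synonymous.
Position 2: none → 0 synonymous.
Position 3: CUC, CUA, CUG → 3 synonymous.
Total: 0 + 0 + 3 = 3.

3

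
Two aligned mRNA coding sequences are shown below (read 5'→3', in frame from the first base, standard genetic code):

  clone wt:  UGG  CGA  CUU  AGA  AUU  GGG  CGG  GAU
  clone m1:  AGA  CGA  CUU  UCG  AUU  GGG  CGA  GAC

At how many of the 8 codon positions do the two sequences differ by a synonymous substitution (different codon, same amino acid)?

Codon 1: UGG Trp / AGA Arg — nonsynonymous.
Codon 2: CGA Arg / CGA Arg — identical.
Codon 3: CUU Leu / CUU Leu — identical.
Codon 4: AGA Arg / UCG Ser — nonsynonymous.
Codon 5: AUU Ile / AUU Ile — identical.
Codon 6: GGG Gly / GGG Gly — identical.
Codon 7: CGG Arg / CGA Arg — synonymous.
Codon 8: GAU Asp / GAC Asp — synonymous.
Synonymous differences: 2.

2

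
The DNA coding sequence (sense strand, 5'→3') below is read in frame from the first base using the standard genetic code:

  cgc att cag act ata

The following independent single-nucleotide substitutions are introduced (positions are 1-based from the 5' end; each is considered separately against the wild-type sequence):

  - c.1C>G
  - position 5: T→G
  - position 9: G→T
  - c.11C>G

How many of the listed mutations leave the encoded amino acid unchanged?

Codon 1: CGC (Arg) → GGC (Gly) — missense.
Codon 2: ATT (Ile) → AGT (Ser) — missense.
Codon 3: CAG (Gln) → CAT (His) — missense.
Codon 4: ACT (Thr) → AGT (Ser) — missense.
Synonymous: 0 of 4.

0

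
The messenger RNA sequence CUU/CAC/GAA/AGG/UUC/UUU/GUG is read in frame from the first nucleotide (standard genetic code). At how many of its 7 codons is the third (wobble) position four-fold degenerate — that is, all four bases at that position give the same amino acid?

2

Codon 1 CUU (Leu): third position 4-fold.
Codon 2 CAC (His): third position 2-fold.
Codon 3 GAA (Glu): third position 2-fold.
Codon 4 AGG (Arg): third position 2-fold.
Codon 5 UUC (Phe): third position 2-fold.
Codon 6 UUU (Phe): third position 2-fold.
Codon 7 GUG (Val): third position 4-fold.
Four-fold degenerate third positions: 2.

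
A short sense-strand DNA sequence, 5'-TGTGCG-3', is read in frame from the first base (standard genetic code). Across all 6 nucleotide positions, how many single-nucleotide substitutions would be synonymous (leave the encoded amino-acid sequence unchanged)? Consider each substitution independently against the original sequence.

Codon 1 (TGT, Cys): 1 synonymous substitution.
Codon 2 (GCG, Ala): 3 synonymous substitutions.
Total: 1 + 3 = 4.

4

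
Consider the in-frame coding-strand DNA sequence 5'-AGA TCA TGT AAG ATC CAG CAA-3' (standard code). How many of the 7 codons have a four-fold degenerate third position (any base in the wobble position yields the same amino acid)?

Codon 1 AGA (Arg): third position 2-fold.
Codon 2 TCA (Ser): third position 4-fold.
Codon 3 TGT (Cys): third position 2-fold.
Codon 4 AAG (Lys): third position 2-fold.
Codon 5 ATC (Ile): third position 3-fold.
Codon 6 CAG (Gln): third position 2-fold.
Codon 7 CAA (Gln): third position 2-fold.
Four-fold degenerate third positions: 1.

1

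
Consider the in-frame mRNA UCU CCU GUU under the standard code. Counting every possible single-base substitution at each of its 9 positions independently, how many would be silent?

9

Codon 1 (UCU, Ser): 3 synonymous substitutions.
Codon 2 (CCU, Pro): 3 synonymous substitutions.
Codon 3 (GUU, Val): 3 synonymous substitutions.
Total: 3 + 3 + 3 = 9.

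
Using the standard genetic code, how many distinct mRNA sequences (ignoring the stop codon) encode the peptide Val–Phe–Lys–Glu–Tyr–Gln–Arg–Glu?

1536

Val: 4 codons.
Phe: 2 codons.
Lys: 2 codons.
Glu: 2 codons.
Tyr: 2 codons.
Gln: 2 codons.
Arg: 6 codons.
Glu: 2 codons.
4 × 2 × 2 × 2 × 2 × 2 × 6 × 2 = 1536.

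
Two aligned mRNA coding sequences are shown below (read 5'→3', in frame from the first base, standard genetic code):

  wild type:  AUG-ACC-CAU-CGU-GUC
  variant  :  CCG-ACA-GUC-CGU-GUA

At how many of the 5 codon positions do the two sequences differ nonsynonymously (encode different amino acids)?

2

Codon 1: AUG Met / CCG Pro — nonsynonymous.
Codon 2: ACC Thr / ACA Thr — synonymous.
Codon 3: CAU His / GUC Val — nonsynonymous.
Codon 4: CGU Arg / CGU Arg — identical.
Codon 5: GUC Val / GUA Val — synonymous.
Nonsynonymous differences: 2.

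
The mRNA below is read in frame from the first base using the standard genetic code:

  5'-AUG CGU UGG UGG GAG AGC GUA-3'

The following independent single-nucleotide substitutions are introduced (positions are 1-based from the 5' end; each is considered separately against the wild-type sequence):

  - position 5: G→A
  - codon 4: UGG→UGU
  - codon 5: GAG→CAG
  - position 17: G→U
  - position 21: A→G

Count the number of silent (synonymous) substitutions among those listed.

Codon 2: CGU (Arg) → CAU (His) — missense.
Codon 4: UGG (Trp) → UGU (Cys) — missense.
Codon 5: GAG (Glu) → CAG (Gln) — missense.
Codon 6: AGC (Ser) → AUC (Ile) — missense.
Codon 7: GUA (Val) → GUG (Val) — synonymous.
Synonymous: 1 of 5.

1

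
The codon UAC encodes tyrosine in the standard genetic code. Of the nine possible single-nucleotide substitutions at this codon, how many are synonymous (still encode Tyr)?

1

Position 1: none → 0 synonymous.
Position 2: none → 0 synonymous.
Position 3: UAU → 1 synonymous.
Total: 0 + 0 + 1 = 1.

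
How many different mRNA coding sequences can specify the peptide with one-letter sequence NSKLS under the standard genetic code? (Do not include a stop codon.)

Asn: 2 codons.
Ser: 6 codons.
Lys: 2 codons.
Leu: 6 codons.
Ser: 6 codons.
2 × 6 × 2 × 6 × 6 = 864.

864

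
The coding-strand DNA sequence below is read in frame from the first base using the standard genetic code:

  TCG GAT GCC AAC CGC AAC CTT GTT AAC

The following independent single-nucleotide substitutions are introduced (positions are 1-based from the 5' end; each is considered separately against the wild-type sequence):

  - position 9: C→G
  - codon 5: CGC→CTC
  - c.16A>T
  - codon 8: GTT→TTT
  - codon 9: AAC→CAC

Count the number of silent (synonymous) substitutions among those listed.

Codon 3: GCC (Ala) → GCG (Ala) — synonymous.
Codon 5: CGC (Arg) → CTC (Leu) — missense.
Codon 6: AAC (Asn) → TAC (Tyr) — missense.
Codon 8: GTT (Val) → TTT (Phe) — missense.
Codon 9: AAC (Asn) → CAC (His) — missense.
Synonymous: 1 of 5.

1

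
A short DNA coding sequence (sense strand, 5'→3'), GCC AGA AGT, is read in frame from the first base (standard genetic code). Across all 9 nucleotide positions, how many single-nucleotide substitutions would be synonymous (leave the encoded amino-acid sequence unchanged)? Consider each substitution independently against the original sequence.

6

Codon 1 (GCC, Ala): 3 synonymous substitutions.
Codon 2 (AGA, Arg): 2 synonymous substitutions.
Codon 3 (AGT, Ser): 1 synonymous substitution.
Total: 3 + 2 + 1 = 6.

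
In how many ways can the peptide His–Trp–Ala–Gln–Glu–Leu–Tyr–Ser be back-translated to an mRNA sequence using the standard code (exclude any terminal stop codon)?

His: 2 codons.
Trp: 1 codon.
Ala: 4 codons.
Gln: 2 codons.
Glu: 2 codons.
Leu: 6 codons.
Tyr: 2 codons.
Ser: 6 codons.
2 × 1 × 4 × 2 × 2 × 6 × 2 × 6 = 2304.

2304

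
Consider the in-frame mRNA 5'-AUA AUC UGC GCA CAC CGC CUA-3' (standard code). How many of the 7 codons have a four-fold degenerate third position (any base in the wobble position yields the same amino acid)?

Codon 1 AUA (Ile): third position 3-fold.
Codon 2 AUC (Ile): third position 3-fold.
Codon 3 UGC (Cys): third position 2-fold.
Codon 4 GCA (Ala): third position 4-fold.
Codon 5 CAC (His): third position 2-fold.
Codon 6 CGC (Arg): third position 4-fold.
Codon 7 CUA (Leu): third position 4-fold.
Four-fold degenerate third positions: 3.

3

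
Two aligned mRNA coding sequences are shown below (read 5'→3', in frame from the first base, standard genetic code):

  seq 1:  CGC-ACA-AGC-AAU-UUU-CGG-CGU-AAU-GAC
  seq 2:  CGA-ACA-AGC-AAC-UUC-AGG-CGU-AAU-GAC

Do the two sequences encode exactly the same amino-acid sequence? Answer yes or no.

yes

Codon 1: CGC Arg / CGA Arg — synonymous.
Codon 2: ACA Thr / ACA Thr — identical.
Codon 3: AGC Ser / AGC Ser — identical.
Codon 4: AAU Asn / AAC Asn — synonymous.
Codon 5: UUU Phe / UUC Phe — synonymous.
Codon 6: CGG Arg / AGG Arg — synonymous.
Codon 7: CGU Arg / CGU Arg — identical.
Codon 8: AAU Asn / AAU Asn — identical.
Codon 9: GAC Asp / GAC Asp — identical.
Nonsynonymous differences: 0 → same protein.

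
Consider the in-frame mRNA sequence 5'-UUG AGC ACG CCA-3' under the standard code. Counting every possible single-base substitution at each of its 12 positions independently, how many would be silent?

Codon 1 (UUG, Leu): 2 synonymous substitutions.
Codon 2 (AGC, Ser): 1 synonymous substitution.
Codon 3 (ACG, Thr): 3 synonymous substitutions.
Codon 4 (CCA, Pro): 3 synonymous substitutions.
Total: 2 + 1 + 3 + 3 = 9.

9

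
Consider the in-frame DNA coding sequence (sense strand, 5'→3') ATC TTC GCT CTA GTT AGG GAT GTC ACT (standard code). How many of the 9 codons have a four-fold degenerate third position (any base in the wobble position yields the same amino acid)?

Codon 1 ATC (Ile): third position 3-fold.
Codon 2 TTC (Phe): third position 2-fold.
Codon 3 GCT (Ala): third position 4-fold.
Codon 4 CTA (Leu): third position 4-fold.
Codon 5 GTT (Val): third position 4-fold.
Codon 6 AGG (Arg): third position 2-fold.
Codon 7 GAT (Asp): third position 2-fold.
Codon 8 GTC (Val): third position 4-fold.
Codon 9 ACT (Thr): third position 4-fold.
Four-fold degenerate third positions: 5.

5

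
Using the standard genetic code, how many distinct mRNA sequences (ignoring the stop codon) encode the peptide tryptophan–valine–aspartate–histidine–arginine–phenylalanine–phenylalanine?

384

Trp: 1 codon.
Val: 4 codons.
Asp: 2 codons.
His: 2 codons.
Arg: 6 codons.
Phe: 2 codons.
Phe: 2 codons.
1 × 4 × 2 × 2 × 6 × 2 × 2 = 384.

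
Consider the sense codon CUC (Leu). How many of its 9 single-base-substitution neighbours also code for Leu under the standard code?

3

Position 1: none → 0 synonymous.
Position 2: none → 0 synonymous.
Position 3: CUU, CUA, CUG → 3 synonymous.
Total: 0 + 0 + 3 = 3.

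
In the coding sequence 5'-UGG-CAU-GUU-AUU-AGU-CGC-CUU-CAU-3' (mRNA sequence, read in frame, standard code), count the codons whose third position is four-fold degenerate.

Codon 1 UGG (Trp): third position 1-fold.
Codon 2 CAU (His): third position 2-fold.
Codon 3 GUU (Val): third position 4-fold.
Codon 4 AUU (Ile): third position 3-fold.
Codon 5 AGU (Ser): third position 2-fold.
Codon 6 CGC (Arg): third position 4-fold.
Codon 7 CUU (Leu): third position 4-fold.
Codon 8 CAU (His): third position 2-fold.
Four-fold degenerate third positions: 3.

3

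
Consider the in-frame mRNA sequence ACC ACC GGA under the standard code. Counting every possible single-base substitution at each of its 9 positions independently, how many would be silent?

9

Codon 1 (ACC, Thr): 3 synonymous substitutions.
Codon 2 (ACC, Thr): 3 synonymous substitutions.
Codon 3 (GGA, Gly): 3 synonymous substitutions.
Total: 3 + 3 + 3 = 9.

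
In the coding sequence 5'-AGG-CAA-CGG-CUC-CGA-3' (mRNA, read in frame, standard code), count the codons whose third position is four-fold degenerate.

3

Codon 1 AGG (Arg): third position 2-fold.
Codon 2 CAA (Gln): third position 2-fold.
Codon 3 CGG (Arg): third position 4-fold.
Codon 4 CUC (Leu): third position 4-fold.
Codon 5 CGA (Arg): third position 4-fold.
Four-fold degenerate third positions: 3.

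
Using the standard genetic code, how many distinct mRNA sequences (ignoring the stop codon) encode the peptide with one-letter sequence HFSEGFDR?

His: 2 codons.
Phe: 2 codons.
Ser: 6 codons.
Glu: 2 codons.
Gly: 4 codons.
Phe: 2 codons.
Asp: 2 codons.
Arg: 6 codons.
2 × 2 × 6 × 2 × 4 × 2 × 2 × 6 = 4608.

4608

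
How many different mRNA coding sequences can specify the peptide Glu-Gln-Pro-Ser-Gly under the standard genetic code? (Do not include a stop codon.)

384

Glu: 2 codons.
Gln: 2 codons.
Pro: 4 codons.
Ser: 6 codons.
Gly: 4 codons.
2 × 2 × 4 × 6 × 4 = 384.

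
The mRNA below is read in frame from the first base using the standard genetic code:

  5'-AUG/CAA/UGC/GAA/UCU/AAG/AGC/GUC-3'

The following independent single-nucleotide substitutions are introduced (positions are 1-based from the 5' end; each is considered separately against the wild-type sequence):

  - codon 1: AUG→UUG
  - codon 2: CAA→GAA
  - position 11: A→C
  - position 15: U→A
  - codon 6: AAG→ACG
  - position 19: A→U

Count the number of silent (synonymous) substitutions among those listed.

1

Codon 1: AUG (Met) → UUG (Leu) — missense.
Codon 2: CAA (Gln) → GAA (Glu) — missense.
Codon 4: GAA (Glu) → GCA (Ala) — missense.
Codon 5: UCU (Ser) → UCA (Ser) — synonymous.
Codon 6: AAG (Lys) → ACG (Thr) — missense.
Codon 7: AGC (Ser) → UGC (Cys) — missense.
Synonymous: 1 of 6.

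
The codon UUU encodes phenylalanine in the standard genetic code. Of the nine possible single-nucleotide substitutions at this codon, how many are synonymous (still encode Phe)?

Position 1: none → 0 synonymous.
Position 2: none → 0 synonymous.
Position 3: UUC → 1 synonymous.
Total: 0 + 0 + 1 = 1.

1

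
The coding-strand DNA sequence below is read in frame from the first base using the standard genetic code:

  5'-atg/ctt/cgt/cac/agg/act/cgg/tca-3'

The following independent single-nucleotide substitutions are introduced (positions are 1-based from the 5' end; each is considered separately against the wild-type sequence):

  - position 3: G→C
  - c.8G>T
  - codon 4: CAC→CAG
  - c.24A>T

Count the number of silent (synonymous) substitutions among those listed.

1

Codon 1: ATG (Met) → ATC (Ile) — missense.
Codon 3: CGT (Arg) → CTT (Leu) — missense.
Codon 4: CAC (His) → CAG (Gln) — missense.
Codon 8: TCA (Ser) → TCT (Ser) — synonymous.
Synonymous: 1 of 4.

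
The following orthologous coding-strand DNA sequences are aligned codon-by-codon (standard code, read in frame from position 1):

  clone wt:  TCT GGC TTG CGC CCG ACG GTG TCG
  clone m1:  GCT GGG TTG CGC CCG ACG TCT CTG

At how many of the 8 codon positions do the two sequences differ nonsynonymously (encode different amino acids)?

3

Codon 1: TCT Ser / GCT Ala — nonsynonymous.
Codon 2: GGC Gly / GGG Gly — synonymous.
Codon 3: TTG Leu / TTG Leu — identical.
Codon 4: CGC Arg / CGC Arg — identical.
Codon 5: CCG Pro / CCG Pro — identical.
Codon 6: ACG Thr / ACG Thr — identical.
Codon 7: GTG Val / TCT Ser — nonsynonymous.
Codon 8: TCG Ser / CTG Leu — nonsynonymous.
Nonsynonymous differences: 3.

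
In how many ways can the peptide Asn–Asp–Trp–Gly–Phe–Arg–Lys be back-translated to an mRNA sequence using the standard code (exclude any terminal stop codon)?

Asn: 2 codons.
Asp: 2 codons.
Trp: 1 codon.
Gly: 4 codons.
Phe: 2 codons.
Arg: 6 codons.
Lys: 2 codons.
2 × 2 × 1 × 4 × 2 × 6 × 2 = 384.

384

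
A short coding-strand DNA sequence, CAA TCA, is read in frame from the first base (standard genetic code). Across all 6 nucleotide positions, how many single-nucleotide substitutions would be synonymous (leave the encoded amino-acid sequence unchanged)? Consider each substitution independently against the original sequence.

4

Codon 1 (CAA, Gln): 1 synonymous substitution.
Codon 2 (TCA, Ser): 3 synonymous substitutions.
Total: 1 + 3 = 4.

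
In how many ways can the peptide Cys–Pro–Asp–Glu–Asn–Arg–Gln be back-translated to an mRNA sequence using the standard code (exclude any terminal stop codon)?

768

Cys: 2 codons.
Pro: 4 codons.
Asp: 2 codons.
Glu: 2 codons.
Asn: 2 codons.
Arg: 6 codons.
Gln: 2 codons.
2 × 4 × 2 × 2 × 2 × 6 × 2 = 768.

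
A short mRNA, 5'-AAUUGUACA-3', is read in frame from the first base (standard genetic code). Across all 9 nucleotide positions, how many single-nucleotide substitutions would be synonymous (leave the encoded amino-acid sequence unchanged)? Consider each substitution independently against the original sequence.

5

Codon 1 (AAU, Asn): 1 synonymous substitution.
Codon 2 (UGU, Cys): 1 synonymous substitution.
Codon 3 (ACA, Thr): 3 synonymous substitutions.
Total: 1 + 1 + 3 = 5.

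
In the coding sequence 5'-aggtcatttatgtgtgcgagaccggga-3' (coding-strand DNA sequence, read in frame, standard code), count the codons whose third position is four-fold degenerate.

Codon 1 AGG (Arg): third position 2-fold.
Codon 2 TCA (Ser): third position 4-fold.
Codon 3 TTT (Phe): third position 2-fold.
Codon 4 ATG (Met): third position 1-fold.
Codon 5 TGT (Cys): third position 2-fold.
Codon 6 GCG (Ala): third position 4-fold.
Codon 7 AGA (Arg): third position 2-fold.
Codon 8 CCG (Pro): third position 4-fold.
Codon 9 GGA (Gly): third position 4-fold.
Four-fold degenerate third positions: 4.

4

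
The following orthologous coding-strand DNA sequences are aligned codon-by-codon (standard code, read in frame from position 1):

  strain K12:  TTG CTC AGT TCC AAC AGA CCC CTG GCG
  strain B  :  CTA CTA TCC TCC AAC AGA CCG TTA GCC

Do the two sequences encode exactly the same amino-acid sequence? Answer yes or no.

Codon 1: TTG Leu / CTA Leu — synonymous.
Codon 2: CTC Leu / CTA Leu — synonymous.
Codon 3: AGT Ser / TCC Ser — synonymous.
Codon 4: TCC Ser / TCC Ser — identical.
Codon 5: AAC Asn / AAC Asn — identical.
Codon 6: AGA Arg / AGA Arg — identical.
Codon 7: CCC Pro / CCG Pro — synonymous.
Codon 8: CTG Leu / TTA Leu — synonymous.
Codon 9: GCG Ala / GCC Ala — synonymous.
Nonsynonymous differences: 0 → same protein.

yes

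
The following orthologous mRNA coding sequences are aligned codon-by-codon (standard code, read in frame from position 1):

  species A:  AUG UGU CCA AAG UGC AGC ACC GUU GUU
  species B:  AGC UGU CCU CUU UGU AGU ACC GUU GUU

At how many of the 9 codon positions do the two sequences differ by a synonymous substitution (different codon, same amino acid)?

Codon 1: AUG Met / AGC Ser — nonsynonymous.
Codon 2: UGU Cys / UGU Cys — identical.
Codon 3: CCA Pro / CCU Pro — synonymous.
Codon 4: AAG Lys / CUU Leu — nonsynonymous.
Codon 5: UGC Cys / UGU Cys — synonymous.
Codon 6: AGC Ser / AGU Ser — synonymous.
Codon 7: ACC Thr / ACC Thr — identical.
Codon 8: GUU Val / GUU Val — identical.
Codon 9: GUU Val / GUU Val — identical.
Synonymous differences: 3.

3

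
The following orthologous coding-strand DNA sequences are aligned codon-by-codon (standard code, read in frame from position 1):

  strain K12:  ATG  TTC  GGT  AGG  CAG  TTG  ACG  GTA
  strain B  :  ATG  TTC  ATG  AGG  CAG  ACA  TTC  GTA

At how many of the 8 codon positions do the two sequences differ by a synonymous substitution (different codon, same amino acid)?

Codon 1: ATG Met / ATG Met — identical.
Codon 2: TTC Phe / TTC Phe — identical.
Codon 3: GGT Gly / ATG Met — nonsynonymous.
Codon 4: AGG Arg / AGG Arg — identical.
Codon 5: CAG Gln / CAG Gln — identical.
Codon 6: TTG Leu / ACA Thr — nonsynonymous.
Codon 7: ACG Thr / TTC Phe — nonsynonymous.
Codon 8: GTA Val / GTA Val — identical.
Synonymous differences: 0.

0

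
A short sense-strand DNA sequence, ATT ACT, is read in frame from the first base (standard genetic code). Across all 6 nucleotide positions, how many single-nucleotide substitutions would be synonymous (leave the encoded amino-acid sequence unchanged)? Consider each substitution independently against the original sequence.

5

Codon 1 (ATT, Ile): 2 synonymous substitutions.
Codon 2 (ACT, Thr): 3 synonymous substitutions.
Total: 2 + 3 = 5.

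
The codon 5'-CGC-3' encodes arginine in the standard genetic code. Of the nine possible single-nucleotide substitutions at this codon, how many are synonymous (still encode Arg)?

Position 1: none → 0 synonymous.
Position 2: none → 0 synonymous.
Position 3: CGU, CGA, CGG → 3 synonymous.
Total: 0 + 0 + 3 = 3.

3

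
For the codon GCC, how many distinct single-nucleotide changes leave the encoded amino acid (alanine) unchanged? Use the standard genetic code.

Position 1: none → 0 synonymous.
Position 2: none → 0 synonymous.
Position 3: GCU, GCA, GCG → 3 synonymous.
Total: 0 + 0 + 3 = 3.

3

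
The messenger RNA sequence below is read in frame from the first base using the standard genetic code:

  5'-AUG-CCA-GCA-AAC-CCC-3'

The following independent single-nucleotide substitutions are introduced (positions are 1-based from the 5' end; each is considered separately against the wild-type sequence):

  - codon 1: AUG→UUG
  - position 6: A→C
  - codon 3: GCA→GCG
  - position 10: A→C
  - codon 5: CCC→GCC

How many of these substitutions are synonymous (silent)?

Codon 1: AUG (Met) → UUG (Leu) — missense.
Codon 2: CCA (Pro) → CCC (Pro) — synonymous.
Codon 3: GCA (Ala) → GCG (Ala) — synonymous.
Codon 4: AAC (Asn) → CAC (His) — missense.
Codon 5: CCC (Pro) → GCC (Ala) — missense.
Synonymous: 2 of 5.

2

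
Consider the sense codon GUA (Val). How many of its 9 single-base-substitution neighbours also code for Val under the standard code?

Position 1: none → 0 synonymous.
Position 2: none → 0 synonymous.
Position 3: GUU, GUC, GUG → 3 synonymous.
Total: 0 + 0 + 3 = 3.

3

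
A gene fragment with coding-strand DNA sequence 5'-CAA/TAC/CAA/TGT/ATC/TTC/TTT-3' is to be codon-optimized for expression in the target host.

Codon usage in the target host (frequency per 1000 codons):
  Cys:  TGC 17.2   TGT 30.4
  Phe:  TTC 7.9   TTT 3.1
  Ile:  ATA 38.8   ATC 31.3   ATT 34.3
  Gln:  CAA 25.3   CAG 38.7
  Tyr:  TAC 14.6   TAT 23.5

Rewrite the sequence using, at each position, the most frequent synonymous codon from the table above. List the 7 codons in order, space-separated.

CAG TAT CAG TGT ATA TTC TTC

Codon 1 (Gln): best is CAG at 38.7.
Codon 2 (Tyr): best is TAT at 23.5.
Codon 3 (Gln): best is CAG at 38.7.
Codon 4 (Cys): best is TGT at 30.4.
Codon 5 (Ile): best is ATA at 38.8.
Codon 6 (Phe): best is TTC at 7.9.
Codon 7 (Phe): best is TTC at 7.9.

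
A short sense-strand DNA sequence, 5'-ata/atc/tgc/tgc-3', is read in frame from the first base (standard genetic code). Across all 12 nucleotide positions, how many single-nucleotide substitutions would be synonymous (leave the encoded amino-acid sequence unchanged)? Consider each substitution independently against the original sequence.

6

Codon 1 (ATA, Ile): 2 synonymous substitutions.
Codon 2 (ATC, Ile): 2 synonymous substitutions.
Codon 3 (TGC, Cys): 1 synonymous substitution.
Codon 4 (TGC, Cys): 1 synonymous substitution.
Total: 2 + 2 + 1 + 1 = 6.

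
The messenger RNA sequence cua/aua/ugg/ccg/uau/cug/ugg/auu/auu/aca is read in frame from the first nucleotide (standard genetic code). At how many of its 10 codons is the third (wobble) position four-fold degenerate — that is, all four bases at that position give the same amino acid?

Codon 1 CUA (Leu): third position 4-fold.
Codon 2 AUA (Ile): third position 3-fold.
Codon 3 UGG (Trp): third position 1-fold.
Codon 4 CCG (Pro): third position 4-fold.
Codon 5 UAU (Tyr): third position 2-fold.
Codon 6 CUG (Leu): third position 4-fold.
Codon 7 UGG (Trp): third position 1-fold.
Codon 8 AUU (Ile): third position 3-fold.
Codon 9 AUU (Ile): third position 3-fold.
Codon 10 ACA (Thr): third position 4-fold.
Four-fold degenerate third positions: 4.

4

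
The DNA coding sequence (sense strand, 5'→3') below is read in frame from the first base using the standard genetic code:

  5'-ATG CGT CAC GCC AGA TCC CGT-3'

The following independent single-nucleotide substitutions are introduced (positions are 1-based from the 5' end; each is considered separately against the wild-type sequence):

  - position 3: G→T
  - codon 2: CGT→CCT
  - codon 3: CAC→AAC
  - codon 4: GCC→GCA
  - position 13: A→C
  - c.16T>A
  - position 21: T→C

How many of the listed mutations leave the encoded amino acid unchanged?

Codon 1: ATG (Met) → ATT (Ile) — missense.
Codon 2: CGT (Arg) → CCT (Pro) — missense.
Codon 3: CAC (His) → AAC (Asn) — missense.
Codon 4: GCC (Ala) → GCA (Ala) — synonymous.
Codon 5: AGA (Arg) → CGA (Arg) — synonymous.
Codon 6: TCC (Ser) → ACC (Thr) — missense.
Codon 7: CGT (Arg) → CGC (Arg) — synonymous.
Synonymous: 3 of 7.

3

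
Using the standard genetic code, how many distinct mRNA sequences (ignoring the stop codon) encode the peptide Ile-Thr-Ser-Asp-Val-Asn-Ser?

6912

Ile: 3 codons.
Thr: 4 codons.
Ser: 6 codons.
Asp: 2 codons.
Val: 4 codons.
Asn: 2 codons.
Ser: 6 codons.
3 × 4 × 6 × 2 × 4 × 2 × 6 = 6912.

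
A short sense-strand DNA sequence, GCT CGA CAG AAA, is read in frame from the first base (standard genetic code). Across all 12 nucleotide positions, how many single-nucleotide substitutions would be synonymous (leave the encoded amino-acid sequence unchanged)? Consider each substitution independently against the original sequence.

9

Codon 1 (GCT, Ala): 3 synonymous substitutions.
Codon 2 (CGA, Arg): 4 synonymous substitutions.
Codon 3 (CAG, Gln): 1 synonymous substitution.
Codon 4 (AAA, Lys): 1 synonymous substitution.
Total: 3 + 4 + 1 + 1 = 9.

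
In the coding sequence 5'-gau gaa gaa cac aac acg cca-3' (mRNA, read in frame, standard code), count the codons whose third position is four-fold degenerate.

Codon 1 GAU (Asp): third position 2-fold.
Codon 2 GAA (Glu): third position 2-fold.
Codon 3 GAA (Glu): third position 2-fold.
Codon 4 CAC (His): third position 2-fold.
Codon 5 AAC (Asn): third position 2-fold.
Codon 6 ACG (Thr): third position 4-fold.
Codon 7 CCA (Pro): third position 4-fold.
Four-fold degenerate third positions: 2.

2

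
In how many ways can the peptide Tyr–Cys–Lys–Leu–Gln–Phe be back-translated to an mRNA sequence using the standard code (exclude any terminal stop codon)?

Tyr: 2 codons.
Cys: 2 codons.
Lys: 2 codons.
Leu: 6 codons.
Gln: 2 codons.
Phe: 2 codons.
2 × 2 × 2 × 6 × 2 × 2 = 192.

192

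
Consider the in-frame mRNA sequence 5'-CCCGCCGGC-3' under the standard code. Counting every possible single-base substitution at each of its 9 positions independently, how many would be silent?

Codon 1 (CCC, Pro): 3 synonymous substitutions.
Codon 2 (GCC, Ala): 3 synonymous substitutions.
Codon 3 (GGC, Gly): 3 synonymous substitutions.
Total: 3 + 3 + 3 = 9.

9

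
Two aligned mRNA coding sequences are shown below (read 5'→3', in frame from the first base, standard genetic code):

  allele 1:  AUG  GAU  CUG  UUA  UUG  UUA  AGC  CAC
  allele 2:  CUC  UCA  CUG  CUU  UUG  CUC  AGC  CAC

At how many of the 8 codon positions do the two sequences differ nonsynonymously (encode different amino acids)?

2

Codon 1: AUG Met / CUC Leu — nonsynonymous.
Codon 2: GAU Asp / UCA Ser — nonsynonymous.
Codon 3: CUG Leu / CUG Leu — identical.
Codon 4: UUA Leu / CUU Leu — synonymous.
Codon 5: UUG Leu / UUG Leu — identical.
Codon 6: UUA Leu / CUC Leu — synonymous.
Codon 7: AGC Ser / AGC Ser — identical.
Codon 8: CAC His / CAC His — identical.
Nonsynonymous differences: 2.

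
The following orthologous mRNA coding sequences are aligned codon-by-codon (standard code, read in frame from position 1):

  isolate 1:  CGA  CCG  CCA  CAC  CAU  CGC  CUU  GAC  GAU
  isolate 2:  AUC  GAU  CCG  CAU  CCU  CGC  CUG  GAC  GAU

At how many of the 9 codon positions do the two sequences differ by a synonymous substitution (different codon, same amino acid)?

3

Codon 1: CGA Arg / AUC Ile — nonsynonymous.
Codon 2: CCG Pro / GAU Asp — nonsynonymous.
Codon 3: CCA Pro / CCG Pro — synonymous.
Codon 4: CAC His / CAU His — synonymous.
Codon 5: CAU His / CCU Pro — nonsynonymous.
Codon 6: CGC Arg / CGC Arg — identical.
Codon 7: CUU Leu / CUG Leu — synonymous.
Codon 8: GAC Asp / GAC Asp — identical.
Codon 9: GAU Asp / GAU Asp — identical.
Synonymous differences: 3.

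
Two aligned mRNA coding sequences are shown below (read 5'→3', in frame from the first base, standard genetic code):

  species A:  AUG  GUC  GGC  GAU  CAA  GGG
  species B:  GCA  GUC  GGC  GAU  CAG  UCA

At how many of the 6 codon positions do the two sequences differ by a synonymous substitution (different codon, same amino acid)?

Codon 1: AUG Met / GCA Ala — nonsynonymous.
Codon 2: GUC Val / GUC Val — identical.
Codon 3: GGC Gly / GGC Gly — identical.
Codon 4: GAU Asp / GAU Asp — identical.
Codon 5: CAA Gln / CAG Gln — synonymous.
Codon 6: GGG Gly / UCA Ser — nonsynonymous.
Synonymous differences: 1.

1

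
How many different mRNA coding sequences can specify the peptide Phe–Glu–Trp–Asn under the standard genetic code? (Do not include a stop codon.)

8

Phe: 2 codons.
Glu: 2 codons.
Trp: 1 codon.
Asn: 2 codons.
2 × 2 × 1 × 2 = 8.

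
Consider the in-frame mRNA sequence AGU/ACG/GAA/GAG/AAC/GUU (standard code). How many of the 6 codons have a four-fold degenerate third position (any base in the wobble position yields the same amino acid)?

Codon 1 AGU (Ser): third position 2-fold.
Codon 2 ACG (Thr): third position 4-fold.
Codon 3 GAA (Glu): third position 2-fold.
Codon 4 GAG (Glu): third position 2-fold.
Codon 5 AAC (Asn): third position 2-fold.
Codon 6 GUU (Val): third position 4-fold.
Four-fold degenerate third positions: 2.

2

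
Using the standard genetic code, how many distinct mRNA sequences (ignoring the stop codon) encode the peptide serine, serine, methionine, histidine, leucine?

432

Ser: 6 codons.
Ser: 6 codons.
Met: 1 codon.
His: 2 codons.
Leu: 6 codons.
6 × 6 × 1 × 2 × 6 = 432.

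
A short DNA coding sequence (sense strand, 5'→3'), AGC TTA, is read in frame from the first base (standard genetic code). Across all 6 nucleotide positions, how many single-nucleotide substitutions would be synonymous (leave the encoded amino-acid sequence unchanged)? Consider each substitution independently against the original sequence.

3

Codon 1 (AGC, Ser): 1 synonymous substitution.
Codon 2 (TTA, Leu): 2 synonymous substitutions.
Total: 1 + 2 = 3.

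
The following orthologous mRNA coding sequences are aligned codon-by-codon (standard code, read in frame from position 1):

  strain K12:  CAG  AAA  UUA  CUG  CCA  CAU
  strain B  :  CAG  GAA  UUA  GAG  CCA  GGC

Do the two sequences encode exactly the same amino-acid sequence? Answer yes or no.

Codon 1: CAG Gln / CAG Gln — identical.
Codon 2: AAA Lys / GAA Glu — nonsynonymous.
Codon 3: UUA Leu / UUA Leu — identical.
Codon 4: CUG Leu / GAG Glu — nonsynonymous.
Codon 5: CCA Pro / CCA Pro — identical.
Codon 6: CAU His / GGC Gly — nonsynonymous.
Nonsynonymous differences: 3 → different protein.

no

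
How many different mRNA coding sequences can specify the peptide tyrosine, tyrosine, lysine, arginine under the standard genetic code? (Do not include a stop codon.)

48

Tyr: 2 codons.
Tyr: 2 codons.
Lys: 2 codons.
Arg: 6 codons.
2 × 2 × 2 × 6 = 48.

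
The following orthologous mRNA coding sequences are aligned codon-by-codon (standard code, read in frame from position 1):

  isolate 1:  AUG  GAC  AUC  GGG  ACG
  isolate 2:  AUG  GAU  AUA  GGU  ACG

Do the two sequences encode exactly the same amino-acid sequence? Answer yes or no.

yes

Codon 1: AUG Met / AUG Met — identical.
Codon 2: GAC Asp / GAU Asp — synonymous.
Codon 3: AUC Ile / AUA Ile — synonymous.
Codon 4: GGG Gly / GGU Gly — synonymous.
Codon 5: ACG Thr / ACG Thr — identical.
Nonsynonymous differences: 0 → same protein.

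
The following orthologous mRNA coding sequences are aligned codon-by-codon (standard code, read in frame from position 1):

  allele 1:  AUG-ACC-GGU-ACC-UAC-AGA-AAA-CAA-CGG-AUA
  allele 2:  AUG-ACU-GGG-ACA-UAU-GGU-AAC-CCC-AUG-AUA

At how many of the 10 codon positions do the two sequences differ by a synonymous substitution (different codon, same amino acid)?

Codon 1: AUG Met / AUG Met — identical.
Codon 2: ACC Thr / ACU Thr — synonymous.
Codon 3: GGU Gly / GGG Gly — synonymous.
Codon 4: ACC Thr / ACA Thr — synonymous.
Codon 5: UAC Tyr / UAU Tyr — synonymous.
Codon 6: AGA Arg / GGU Gly — nonsynonymous.
Codon 7: AAA Lys / AAC Asn — nonsynonymous.
Codon 8: CAA Gln / CCC Pro — nonsynonymous.
Codon 9: CGG Arg / AUG Met — nonsynonymous.
Codon 10: AUA Ile / AUA Ile — identical.
Synonymous differences: 4.

4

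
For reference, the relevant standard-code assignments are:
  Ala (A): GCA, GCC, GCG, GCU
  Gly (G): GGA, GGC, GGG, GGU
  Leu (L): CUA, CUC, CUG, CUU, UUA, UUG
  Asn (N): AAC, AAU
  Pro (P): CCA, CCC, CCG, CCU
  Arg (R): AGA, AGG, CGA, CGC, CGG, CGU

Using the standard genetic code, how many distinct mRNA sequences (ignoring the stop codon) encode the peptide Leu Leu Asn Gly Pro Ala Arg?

27648

Leu: 6 codons.
Leu: 6 codons.
Asn: 2 codons.
Gly: 4 codons.
Pro: 4 codons.
Ala: 4 codons.
Arg: 6 codons.
6 × 6 × 2 × 4 × 4 × 4 × 6 = 27648.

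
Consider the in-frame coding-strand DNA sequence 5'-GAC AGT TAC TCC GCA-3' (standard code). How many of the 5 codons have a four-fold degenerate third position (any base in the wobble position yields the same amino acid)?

Codon 1 GAC (Asp): third position 2-fold.
Codon 2 AGT (Ser): third position 2-fold.
Codon 3 TAC (Tyr): third position 2-fold.
Codon 4 TCC (Ser): third position 4-fold.
Codon 5 GCA (Ala): third position 4-fold.
Four-fold degenerate third positions: 2.

2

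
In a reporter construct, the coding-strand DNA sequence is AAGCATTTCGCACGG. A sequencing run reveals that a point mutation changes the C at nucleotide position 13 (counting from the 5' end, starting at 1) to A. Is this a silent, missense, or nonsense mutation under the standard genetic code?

silent

Position 13 falls in codon 5: CGG → Arg.
After the substitution the codon is AGG → Arg.
Both encode Arg, so the change is synonymous.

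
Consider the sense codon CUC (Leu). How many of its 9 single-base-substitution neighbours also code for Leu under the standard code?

Position 1: none → 0 synonymous.
Position 2: none → 0 synonymous.
Position 3: CUU, CUA, CUG → 3 synonymous.
Total: 0 + 0 + 3 = 3.

3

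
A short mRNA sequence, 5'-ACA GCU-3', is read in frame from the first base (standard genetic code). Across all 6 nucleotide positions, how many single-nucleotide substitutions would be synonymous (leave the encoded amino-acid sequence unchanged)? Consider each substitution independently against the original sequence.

6

Codon 1 (ACA, Thr): 3 synonymous substitutions.
Codon 2 (GCU, Ala): 3 synonymous substitutions.
Total: 3 + 3 = 6.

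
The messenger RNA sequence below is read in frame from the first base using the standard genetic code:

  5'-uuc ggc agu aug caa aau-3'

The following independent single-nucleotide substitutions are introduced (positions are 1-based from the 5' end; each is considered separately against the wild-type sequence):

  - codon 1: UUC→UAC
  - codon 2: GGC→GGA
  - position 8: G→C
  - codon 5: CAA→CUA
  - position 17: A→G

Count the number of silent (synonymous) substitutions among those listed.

1

Codon 1: UUC (Phe) → UAC (Tyr) — missense.
Codon 2: GGC (Gly) → GGA (Gly) — synonymous.
Codon 3: AGU (Ser) → ACU (Thr) — missense.
Codon 5: CAA (Gln) → CUA (Leu) — missense.
Codon 6: AAU (Asn) → AGU (Ser) — missense.
Synonymous: 1 of 5.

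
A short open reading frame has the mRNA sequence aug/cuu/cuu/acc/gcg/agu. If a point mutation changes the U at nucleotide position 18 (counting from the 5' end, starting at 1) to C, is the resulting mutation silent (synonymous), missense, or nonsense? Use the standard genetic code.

silent

Position 18 falls in codon 6: AGU → Ser.
After the substitution the codon is AGC → Ser.
Both encode Ser, so the change is synonymous.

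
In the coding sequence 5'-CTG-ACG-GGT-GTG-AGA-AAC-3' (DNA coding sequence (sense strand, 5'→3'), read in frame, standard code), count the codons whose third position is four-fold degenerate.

4

Codon 1 CTG (Leu): third position 4-fold.
Codon 2 ACG (Thr): third position 4-fold.
Codon 3 GGT (Gly): third position 4-fold.
Codon 4 GTG (Val): third position 4-fold.
Codon 5 AGA (Arg): third position 2-fold.
Codon 6 AAC (Asn): third position 2-fold.
Four-fold degenerate third positions: 4.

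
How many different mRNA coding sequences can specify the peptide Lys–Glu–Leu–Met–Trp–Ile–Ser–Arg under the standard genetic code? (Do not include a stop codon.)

Lys: 2 codons.
Glu: 2 codons.
Leu: 6 codons.
Met: 1 codon.
Trp: 1 codon.
Ile: 3 codons.
Ser: 6 codons.
Arg: 6 codons.
2 × 2 × 6 × 1 × 1 × 3 × 6 × 6 = 2592.

2592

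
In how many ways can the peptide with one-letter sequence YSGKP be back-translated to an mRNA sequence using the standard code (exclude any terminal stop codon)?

Tyr: 2 codons.
Ser: 6 codons.
Gly: 4 codons.
Lys: 2 codons.
Pro: 4 codons.
2 × 6 × 4 × 2 × 4 = 384.

384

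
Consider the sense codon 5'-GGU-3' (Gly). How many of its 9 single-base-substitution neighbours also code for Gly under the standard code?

3

Position 1: none → 0 synonymous.
Position 2: none → 0 synonymous.
Position 3: GGC, GGA, GGG → 3 synonymous.
Total: 0 + 0 + 3 = 3.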